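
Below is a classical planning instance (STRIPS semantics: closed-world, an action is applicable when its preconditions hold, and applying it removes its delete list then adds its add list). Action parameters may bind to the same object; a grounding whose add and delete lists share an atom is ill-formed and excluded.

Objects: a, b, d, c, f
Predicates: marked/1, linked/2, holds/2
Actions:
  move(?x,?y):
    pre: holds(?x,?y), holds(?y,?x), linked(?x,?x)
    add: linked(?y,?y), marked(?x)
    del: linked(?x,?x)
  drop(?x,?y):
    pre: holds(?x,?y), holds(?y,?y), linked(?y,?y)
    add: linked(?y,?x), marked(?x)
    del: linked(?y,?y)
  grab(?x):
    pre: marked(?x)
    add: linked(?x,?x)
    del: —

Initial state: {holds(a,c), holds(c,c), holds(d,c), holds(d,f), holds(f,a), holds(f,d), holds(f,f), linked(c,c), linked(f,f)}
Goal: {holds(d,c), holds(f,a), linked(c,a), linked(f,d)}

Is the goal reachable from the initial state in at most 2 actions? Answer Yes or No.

Yes

1. drop(a,c)  →  {holds(a,c), holds(c,c), holds(d,c), holds(d,f), holds(f,a), holds(f,d), holds(f,f), linked(c,a), linked(f,f), marked(a)}
2. drop(d,f)  →  {holds(a,c), holds(c,c), holds(d,c), holds(d,f), holds(f,a), holds(f,d), holds(f,f), linked(c,a), linked(f,d), marked(a), marked(d)}
optimal plan length = 2; 2 ≤ 2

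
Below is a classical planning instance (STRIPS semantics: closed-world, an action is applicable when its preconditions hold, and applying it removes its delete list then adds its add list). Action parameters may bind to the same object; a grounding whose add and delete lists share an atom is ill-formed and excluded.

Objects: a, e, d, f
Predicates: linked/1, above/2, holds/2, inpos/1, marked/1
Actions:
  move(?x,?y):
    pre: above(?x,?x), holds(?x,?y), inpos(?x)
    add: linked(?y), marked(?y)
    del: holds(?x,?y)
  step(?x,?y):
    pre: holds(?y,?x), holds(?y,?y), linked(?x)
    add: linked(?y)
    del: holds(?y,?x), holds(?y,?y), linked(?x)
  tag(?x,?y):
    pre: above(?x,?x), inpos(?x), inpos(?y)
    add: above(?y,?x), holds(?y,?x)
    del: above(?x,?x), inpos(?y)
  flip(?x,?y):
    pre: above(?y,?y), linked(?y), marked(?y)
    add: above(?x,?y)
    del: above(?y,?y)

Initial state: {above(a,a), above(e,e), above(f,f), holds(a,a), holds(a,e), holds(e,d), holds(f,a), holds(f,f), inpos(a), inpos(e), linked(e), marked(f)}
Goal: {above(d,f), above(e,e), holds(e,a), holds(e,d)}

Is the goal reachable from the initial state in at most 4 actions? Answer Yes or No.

Yes

1. move(a,a)  →  {above(a,a), above(e,e), above(f,f), holds(a,e), holds(e,d), holds(f,a), holds(f,f), inpos(a), inpos(e), linked(a), linked(e), marked(a), marked(f)}
2. step(a,f)  →  {above(a,a), above(e,e), above(f,f), holds(a,e), holds(e,d), inpos(a), inpos(e), linked(e), linked(f), marked(a), marked(f)}
3. tag(a,e)  →  {above(e,a), above(e,e), above(f,f), holds(a,e), holds(e,a), holds(e,d), inpos(a), linked(e), linked(f), marked(a), marked(f)}
4. flip(d,f)  →  {above(d,f), above(e,a), above(e,e), holds(a,e), holds(e,a), holds(e,d), inpos(a), linked(e), linked(f), marked(a), marked(f)}
optimal plan length = 4; 4 ≤ 4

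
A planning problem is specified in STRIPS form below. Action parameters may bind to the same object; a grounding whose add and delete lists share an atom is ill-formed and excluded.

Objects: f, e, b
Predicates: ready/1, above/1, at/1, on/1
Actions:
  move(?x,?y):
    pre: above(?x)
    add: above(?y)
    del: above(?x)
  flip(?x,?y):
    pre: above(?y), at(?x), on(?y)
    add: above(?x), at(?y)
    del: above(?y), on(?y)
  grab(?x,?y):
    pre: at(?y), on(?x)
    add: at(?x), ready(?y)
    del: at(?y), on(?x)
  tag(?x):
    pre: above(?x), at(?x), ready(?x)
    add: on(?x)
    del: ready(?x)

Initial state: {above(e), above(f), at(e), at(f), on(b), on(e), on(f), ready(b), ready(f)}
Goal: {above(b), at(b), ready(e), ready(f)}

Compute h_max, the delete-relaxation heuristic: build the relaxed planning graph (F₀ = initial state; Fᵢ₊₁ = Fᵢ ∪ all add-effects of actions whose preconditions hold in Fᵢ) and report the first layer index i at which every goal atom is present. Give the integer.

1

F0 = init (9 atoms)
F1 = F0 ∪ {above(b), at(b), ready(e)}  (12 atoms)
goal ⊆ F1  ⇒  h_max = 1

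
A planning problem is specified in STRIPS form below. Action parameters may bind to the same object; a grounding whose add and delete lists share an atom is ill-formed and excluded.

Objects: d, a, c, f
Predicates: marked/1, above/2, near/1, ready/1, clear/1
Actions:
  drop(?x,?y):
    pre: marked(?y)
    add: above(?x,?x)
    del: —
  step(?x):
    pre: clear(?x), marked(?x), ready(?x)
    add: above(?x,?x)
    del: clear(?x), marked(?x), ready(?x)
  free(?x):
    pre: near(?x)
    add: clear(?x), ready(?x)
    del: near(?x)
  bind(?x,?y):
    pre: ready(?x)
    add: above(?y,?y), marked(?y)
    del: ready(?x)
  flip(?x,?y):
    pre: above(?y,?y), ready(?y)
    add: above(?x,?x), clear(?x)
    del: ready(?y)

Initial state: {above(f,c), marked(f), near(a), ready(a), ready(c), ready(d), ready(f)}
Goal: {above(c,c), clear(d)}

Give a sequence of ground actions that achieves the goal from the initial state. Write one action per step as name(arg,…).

1. drop(c,f)  →  {above(c,c), above(f,c), marked(f), near(a), ready(a), ready(c), ready(d), ready(f)}
2. flip(d,c)  →  {above(c,c), above(d,d), above(f,c), clear(d), marked(f), near(a), ready(a), ready(d), ready(f)}

drop(c,f); flip(d,c)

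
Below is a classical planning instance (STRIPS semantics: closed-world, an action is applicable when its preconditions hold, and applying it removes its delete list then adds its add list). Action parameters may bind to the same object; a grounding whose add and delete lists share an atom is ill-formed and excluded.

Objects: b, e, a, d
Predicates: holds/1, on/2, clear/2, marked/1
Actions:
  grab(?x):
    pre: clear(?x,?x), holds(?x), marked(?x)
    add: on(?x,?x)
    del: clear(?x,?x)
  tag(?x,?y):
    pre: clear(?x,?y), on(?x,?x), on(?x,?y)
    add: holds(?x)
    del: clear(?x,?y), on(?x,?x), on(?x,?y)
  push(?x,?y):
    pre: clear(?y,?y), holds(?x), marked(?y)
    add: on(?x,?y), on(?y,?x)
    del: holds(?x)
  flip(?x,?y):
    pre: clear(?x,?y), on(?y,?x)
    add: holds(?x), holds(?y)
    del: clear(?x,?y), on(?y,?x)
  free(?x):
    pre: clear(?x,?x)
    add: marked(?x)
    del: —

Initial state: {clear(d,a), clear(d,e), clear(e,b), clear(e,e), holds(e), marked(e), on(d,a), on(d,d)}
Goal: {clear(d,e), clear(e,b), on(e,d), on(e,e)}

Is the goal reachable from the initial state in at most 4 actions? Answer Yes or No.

1. tag(d,a)  →  {clear(d,e), clear(e,b), clear(e,e), holds(d), holds(e), marked(e)}
2. push(e,e)  →  {clear(d,e), clear(e,b), clear(e,e), holds(d), marked(e), on(e,e)}
3. push(d,e)  →  {clear(d,e), clear(e,b), clear(e,e), marked(e), on(d,e), on(e,d), on(e,e)}
optimal plan length = 3; 3 ≤ 4

Yes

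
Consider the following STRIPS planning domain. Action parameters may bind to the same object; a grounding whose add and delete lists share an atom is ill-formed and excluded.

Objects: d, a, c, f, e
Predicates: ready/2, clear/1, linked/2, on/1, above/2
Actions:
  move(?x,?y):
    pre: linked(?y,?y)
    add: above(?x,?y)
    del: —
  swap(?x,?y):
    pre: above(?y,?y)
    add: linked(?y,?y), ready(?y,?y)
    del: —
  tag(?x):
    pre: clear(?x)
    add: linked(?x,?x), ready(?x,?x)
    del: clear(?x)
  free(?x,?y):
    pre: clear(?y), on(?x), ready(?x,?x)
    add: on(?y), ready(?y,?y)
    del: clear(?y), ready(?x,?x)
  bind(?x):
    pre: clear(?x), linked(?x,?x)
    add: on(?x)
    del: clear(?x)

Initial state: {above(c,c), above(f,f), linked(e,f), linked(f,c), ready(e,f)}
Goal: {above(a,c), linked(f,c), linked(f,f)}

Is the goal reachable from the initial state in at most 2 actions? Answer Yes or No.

No

1. swap(d,c)  →  {above(c,c), above(f,f), linked(c,c), linked(e,f), linked(f,c), ready(c,c), ready(e,f)}
2. move(a,c)  →  {above(a,c), above(c,c), above(f,f), linked(c,c), linked(e,f), linked(f,c), ready(c,c), ready(e,f)}
3. swap(d,f)  →  {above(a,c), above(c,c), above(f,f), linked(c,c), linked(e,f), linked(f,c), linked(f,f), ready(c,c), ready(e,f), ready(f,f)}
optimal plan length = 3; 3 > 2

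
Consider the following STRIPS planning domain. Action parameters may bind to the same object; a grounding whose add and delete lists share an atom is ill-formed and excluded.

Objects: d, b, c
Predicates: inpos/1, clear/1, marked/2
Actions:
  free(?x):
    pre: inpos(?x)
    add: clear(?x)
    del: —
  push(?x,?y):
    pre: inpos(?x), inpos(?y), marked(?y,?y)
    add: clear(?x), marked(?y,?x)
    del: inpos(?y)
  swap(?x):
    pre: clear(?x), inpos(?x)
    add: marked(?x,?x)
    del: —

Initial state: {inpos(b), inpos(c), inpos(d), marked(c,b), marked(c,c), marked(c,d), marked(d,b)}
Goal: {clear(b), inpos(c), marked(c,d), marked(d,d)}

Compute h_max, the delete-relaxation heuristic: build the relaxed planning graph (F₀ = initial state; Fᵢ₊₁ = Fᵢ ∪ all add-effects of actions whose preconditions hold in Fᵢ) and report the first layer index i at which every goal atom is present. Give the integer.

F0 = init (7 atoms)
F1 = F0 ∪ {clear(b), clear(c), clear(d)}  (10 atoms)
F2 = F1 ∪ {marked(b,b), marked(d,d)}  (12 atoms)
goal ⊆ F2  ⇒  h_max = 2

2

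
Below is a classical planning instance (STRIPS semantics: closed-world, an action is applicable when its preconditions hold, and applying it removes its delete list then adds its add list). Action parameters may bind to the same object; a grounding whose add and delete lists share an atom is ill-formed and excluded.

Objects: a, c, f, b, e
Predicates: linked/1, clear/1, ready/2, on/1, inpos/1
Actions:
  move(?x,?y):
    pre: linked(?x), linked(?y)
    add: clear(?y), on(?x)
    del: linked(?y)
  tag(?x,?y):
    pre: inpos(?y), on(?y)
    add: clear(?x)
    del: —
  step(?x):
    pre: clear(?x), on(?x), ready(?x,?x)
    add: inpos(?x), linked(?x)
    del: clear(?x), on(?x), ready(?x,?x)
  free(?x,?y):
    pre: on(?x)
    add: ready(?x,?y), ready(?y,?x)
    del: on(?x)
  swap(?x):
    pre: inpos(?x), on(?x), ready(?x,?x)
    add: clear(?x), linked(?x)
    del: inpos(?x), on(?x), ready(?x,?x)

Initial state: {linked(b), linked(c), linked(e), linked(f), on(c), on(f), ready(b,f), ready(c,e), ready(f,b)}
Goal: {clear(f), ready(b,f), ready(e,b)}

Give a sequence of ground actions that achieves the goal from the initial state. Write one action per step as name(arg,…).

1. move(b,f)  →  {clear(f), linked(b), linked(c), linked(e), on(b), on(c), on(f), ready(b,f), ready(c,e), ready(f,b)}
2. free(b,e)  →  {clear(f), linked(b), linked(c), linked(e), on(c), on(f), ready(b,e), ready(b,f), ready(c,e), ready(e,b), ready(f,b)}

move(b,f); free(b,e)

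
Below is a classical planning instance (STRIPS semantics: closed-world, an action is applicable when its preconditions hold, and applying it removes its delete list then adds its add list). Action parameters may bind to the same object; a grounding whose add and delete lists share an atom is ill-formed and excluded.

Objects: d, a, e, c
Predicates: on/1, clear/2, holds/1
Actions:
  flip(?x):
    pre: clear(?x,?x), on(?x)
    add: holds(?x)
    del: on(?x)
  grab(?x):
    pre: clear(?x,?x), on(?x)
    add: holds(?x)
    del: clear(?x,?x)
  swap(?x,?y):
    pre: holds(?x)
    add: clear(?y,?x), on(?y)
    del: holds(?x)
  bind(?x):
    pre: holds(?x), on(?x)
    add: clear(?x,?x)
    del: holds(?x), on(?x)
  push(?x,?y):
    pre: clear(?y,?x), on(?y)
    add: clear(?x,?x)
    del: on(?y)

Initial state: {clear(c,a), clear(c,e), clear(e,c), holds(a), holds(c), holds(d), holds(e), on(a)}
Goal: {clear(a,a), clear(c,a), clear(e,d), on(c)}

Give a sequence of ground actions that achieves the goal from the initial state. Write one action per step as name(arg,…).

swap(d,e); swap(a,a); swap(e,c)

1. swap(d,e)  →  {clear(c,a), clear(c,e), clear(e,c), clear(e,d), holds(a), holds(c), holds(e), on(a), on(e)}
2. swap(a,a)  →  {clear(a,a), clear(c,a), clear(c,e), clear(e,c), clear(e,d), holds(c), holds(e), on(a), on(e)}
3. swap(e,c)  →  {clear(a,a), clear(c,a), clear(c,e), clear(e,c), clear(e,d), holds(c), on(a), on(c), on(e)}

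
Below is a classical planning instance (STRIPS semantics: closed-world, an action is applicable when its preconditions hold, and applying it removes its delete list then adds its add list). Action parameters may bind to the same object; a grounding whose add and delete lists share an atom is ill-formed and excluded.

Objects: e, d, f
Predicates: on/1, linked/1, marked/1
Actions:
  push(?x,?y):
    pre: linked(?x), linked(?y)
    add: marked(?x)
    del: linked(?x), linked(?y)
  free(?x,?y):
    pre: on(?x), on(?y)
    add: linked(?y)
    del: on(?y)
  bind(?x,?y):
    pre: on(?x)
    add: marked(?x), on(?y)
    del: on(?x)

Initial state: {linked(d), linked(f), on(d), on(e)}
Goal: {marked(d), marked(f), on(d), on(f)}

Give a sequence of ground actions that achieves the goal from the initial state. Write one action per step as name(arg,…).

1. push(d,d)  →  {linked(f), marked(d), on(d), on(e)}
2. push(f,f)  →  {marked(d), marked(f), on(d), on(e)}
3. bind(e,f)  →  {marked(d), marked(e), marked(f), on(d), on(f)}

push(d,d); push(f,f); bind(e,f)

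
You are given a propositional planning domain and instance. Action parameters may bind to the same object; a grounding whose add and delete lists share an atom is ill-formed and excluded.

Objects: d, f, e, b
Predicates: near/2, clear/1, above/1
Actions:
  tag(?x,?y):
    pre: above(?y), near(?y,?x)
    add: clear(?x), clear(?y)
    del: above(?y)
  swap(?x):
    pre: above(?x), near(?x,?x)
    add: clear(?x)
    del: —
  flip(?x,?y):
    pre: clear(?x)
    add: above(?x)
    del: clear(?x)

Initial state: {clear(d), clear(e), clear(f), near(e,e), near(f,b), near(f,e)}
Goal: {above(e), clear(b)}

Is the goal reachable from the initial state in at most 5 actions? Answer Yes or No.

1. flip(f,d)  →  {above(f), clear(d), clear(e), near(e,e), near(f,b), near(f,e)}
2. tag(b,f)  →  {clear(b), clear(d), clear(e), clear(f), near(e,e), near(f,b), near(f,e)}
3. flip(e,d)  →  {above(e), clear(b), clear(d), clear(f), near(e,e), near(f,b), near(f,e)}
optimal plan length = 3; 3 ≤ 5

Yes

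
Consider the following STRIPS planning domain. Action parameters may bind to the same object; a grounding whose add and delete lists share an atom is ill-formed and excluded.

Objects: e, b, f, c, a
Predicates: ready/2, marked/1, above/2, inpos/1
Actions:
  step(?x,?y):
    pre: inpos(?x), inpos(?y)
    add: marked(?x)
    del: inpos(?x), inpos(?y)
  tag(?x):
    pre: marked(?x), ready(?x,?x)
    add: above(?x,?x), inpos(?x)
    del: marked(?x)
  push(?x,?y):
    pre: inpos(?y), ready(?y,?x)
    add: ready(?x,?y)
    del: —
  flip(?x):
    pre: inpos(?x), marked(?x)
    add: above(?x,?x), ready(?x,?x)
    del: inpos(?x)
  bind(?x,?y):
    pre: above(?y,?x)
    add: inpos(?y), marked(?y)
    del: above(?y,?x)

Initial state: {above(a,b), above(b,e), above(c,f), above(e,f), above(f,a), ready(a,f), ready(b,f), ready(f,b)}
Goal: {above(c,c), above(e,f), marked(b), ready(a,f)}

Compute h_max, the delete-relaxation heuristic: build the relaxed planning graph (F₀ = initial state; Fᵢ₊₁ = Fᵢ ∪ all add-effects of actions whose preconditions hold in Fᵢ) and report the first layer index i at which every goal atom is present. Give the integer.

2

F0 = init (8 atoms)
F1 = F0 ∪ {inpos(a), inpos(b), inpos(c), inpos(e), inpos(f), marked(a), marked(b), marked(c), marked(e), marked(f)}  (18 atoms)
F2 = F1 ∪ {above(a,a), above(b,b), above(c,c), above(e,e), above(f,f), ready(a,a), ready(b,b), ready(c,c), ready(e,e), ready(f,a), ready(f,f)}  (29 atoms)
goal ⊆ F2  ⇒  h_max = 2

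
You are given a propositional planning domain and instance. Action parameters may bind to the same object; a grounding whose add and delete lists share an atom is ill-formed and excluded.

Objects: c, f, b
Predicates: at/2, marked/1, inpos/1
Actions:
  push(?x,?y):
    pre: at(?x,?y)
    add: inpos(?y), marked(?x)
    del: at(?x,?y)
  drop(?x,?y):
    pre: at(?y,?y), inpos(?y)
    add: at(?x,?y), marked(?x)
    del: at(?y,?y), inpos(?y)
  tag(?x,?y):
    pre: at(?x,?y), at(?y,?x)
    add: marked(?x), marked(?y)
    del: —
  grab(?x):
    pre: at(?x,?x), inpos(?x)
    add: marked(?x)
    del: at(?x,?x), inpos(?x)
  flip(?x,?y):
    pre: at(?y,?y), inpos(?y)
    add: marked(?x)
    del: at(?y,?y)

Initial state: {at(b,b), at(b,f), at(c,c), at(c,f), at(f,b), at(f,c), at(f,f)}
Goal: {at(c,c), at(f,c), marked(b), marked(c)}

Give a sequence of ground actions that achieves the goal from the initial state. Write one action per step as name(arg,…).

1. push(c,f)  →  {at(b,b), at(b,f), at(c,c), at(f,b), at(f,c), at(f,f), inpos(f), marked(c)}
2. push(b,f)  →  {at(b,b), at(c,c), at(f,b), at(f,c), at(f,f), inpos(f), marked(b), marked(c)}

push(c,f); push(b,f)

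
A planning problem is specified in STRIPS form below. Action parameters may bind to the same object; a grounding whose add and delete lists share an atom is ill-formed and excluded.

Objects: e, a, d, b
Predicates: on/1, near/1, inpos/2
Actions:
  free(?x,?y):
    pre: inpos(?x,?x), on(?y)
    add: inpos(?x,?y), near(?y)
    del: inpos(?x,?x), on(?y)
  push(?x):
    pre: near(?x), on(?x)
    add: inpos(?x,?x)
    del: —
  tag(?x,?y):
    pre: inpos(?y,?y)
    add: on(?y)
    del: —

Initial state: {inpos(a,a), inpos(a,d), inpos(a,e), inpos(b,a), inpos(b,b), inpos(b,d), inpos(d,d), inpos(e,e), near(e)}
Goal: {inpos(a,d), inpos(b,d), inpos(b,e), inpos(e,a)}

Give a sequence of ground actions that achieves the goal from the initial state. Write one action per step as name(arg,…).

1. tag(e,e)  →  {inpos(a,a), inpos(a,d), inpos(a,e), inpos(b,a), inpos(b,b), inpos(b,d), inpos(d,d), inpos(e,e), near(e), on(e)}
2. free(b,e)  →  {inpos(a,a), inpos(a,d), inpos(a,e), inpos(b,a), inpos(b,d), inpos(b,e), inpos(d,d), inpos(e,e), near(e)}
3. tag(e,a)  →  {inpos(a,a), inpos(a,d), inpos(a,e), inpos(b,a), inpos(b,d), inpos(b,e), inpos(d,d), inpos(e,e), near(e), on(a)}
4. free(e,a)  →  {inpos(a,a), inpos(a,d), inpos(a,e), inpos(b,a), inpos(b,d), inpos(b,e), inpos(d,d), inpos(e,a), near(a), near(e)}

tag(e,e); free(b,e); tag(e,a); free(e,a)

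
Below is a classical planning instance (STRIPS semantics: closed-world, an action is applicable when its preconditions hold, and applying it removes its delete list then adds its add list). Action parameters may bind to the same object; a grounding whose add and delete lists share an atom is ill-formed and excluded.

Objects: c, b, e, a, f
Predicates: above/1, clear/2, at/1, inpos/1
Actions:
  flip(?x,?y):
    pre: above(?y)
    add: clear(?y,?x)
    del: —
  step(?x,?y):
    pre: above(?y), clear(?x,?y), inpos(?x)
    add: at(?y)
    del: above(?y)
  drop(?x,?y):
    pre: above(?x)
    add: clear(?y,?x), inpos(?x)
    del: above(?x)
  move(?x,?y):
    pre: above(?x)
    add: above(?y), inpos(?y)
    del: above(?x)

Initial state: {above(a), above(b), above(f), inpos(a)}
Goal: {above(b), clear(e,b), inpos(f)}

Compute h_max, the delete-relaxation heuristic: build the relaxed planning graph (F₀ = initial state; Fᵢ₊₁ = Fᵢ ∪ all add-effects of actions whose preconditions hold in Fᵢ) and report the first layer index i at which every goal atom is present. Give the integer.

F0 = init (4 atoms)
F1 = F0 ∪ {above(c), above(e), clear(a,a), clear(a,b), clear(a,c), clear(a,e), clear(a,f), clear(b,a), clear(b,b), clear(b,c), clear(b,e), clear(b,f), clear(c,a), clear(c,b), clear(c,f), clear(e,a), clear(e,b), clear(e,f), clear(f,a), clear(f,b), clear(f,c), clear(f,e), clear(f,f), inpos(b), inpos(c), inpos(e), inpos(f)}  (31 atoms)
goal ⊆ F1  ⇒  h_max = 1

1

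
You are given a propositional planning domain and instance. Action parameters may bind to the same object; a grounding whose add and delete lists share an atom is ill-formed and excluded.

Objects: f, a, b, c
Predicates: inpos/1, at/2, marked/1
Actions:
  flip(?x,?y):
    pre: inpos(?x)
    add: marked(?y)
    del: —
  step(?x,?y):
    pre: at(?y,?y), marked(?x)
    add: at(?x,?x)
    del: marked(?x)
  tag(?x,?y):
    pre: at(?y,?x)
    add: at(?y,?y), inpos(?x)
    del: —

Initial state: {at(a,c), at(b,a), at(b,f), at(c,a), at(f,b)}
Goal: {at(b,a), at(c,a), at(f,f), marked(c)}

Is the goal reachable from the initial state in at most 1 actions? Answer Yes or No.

1. tag(b,f)  →  {at(a,c), at(b,a), at(b,f), at(c,a), at(f,b), at(f,f), inpos(b)}
2. flip(b,c)  →  {at(a,c), at(b,a), at(b,f), at(c,a), at(f,b), at(f,f), inpos(b), marked(c)}
optimal plan length = 2; 2 > 1

No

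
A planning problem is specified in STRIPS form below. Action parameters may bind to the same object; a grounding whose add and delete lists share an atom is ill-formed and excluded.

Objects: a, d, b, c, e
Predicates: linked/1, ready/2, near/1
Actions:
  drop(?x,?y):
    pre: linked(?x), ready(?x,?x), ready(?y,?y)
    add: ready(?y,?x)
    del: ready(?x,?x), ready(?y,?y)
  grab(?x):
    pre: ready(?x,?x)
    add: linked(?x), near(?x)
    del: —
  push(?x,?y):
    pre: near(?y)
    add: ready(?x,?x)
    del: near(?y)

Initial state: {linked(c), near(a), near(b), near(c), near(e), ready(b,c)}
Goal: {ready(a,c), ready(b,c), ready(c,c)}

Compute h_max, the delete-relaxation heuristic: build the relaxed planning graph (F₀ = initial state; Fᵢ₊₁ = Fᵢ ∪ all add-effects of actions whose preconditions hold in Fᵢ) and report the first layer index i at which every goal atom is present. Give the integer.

2

F0 = init (6 atoms)
F1 = F0 ∪ {ready(a,a), ready(b,b), ready(c,c), ready(d,d), ready(e,e)}  (11 atoms)
F2 = F1 ∪ {linked(a), linked(b), linked(d), linked(e), near(d), ready(a,c), ready(d,c), ready(e,c)}  (19 atoms)
goal ⊆ F2  ⇒  h_max = 2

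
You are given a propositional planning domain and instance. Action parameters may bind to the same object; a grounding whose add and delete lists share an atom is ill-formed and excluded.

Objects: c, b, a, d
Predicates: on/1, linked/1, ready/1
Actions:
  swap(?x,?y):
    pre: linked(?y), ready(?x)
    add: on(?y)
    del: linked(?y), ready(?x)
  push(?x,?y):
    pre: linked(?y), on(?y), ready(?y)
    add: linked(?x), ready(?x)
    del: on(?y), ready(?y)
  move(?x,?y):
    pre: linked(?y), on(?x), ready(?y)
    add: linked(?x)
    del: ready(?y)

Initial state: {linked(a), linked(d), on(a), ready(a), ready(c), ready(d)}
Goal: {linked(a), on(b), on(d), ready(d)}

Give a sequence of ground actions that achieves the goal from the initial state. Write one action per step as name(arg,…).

1. swap(c,d)  →  {linked(a), on(a), on(d), ready(a), ready(d)}
2. push(b,a)  →  {linked(a), linked(b), on(d), ready(b), ready(d)}
3. swap(b,b)  →  {linked(a), on(b), on(d), ready(d)}

swap(c,d); push(b,a); swap(b,b)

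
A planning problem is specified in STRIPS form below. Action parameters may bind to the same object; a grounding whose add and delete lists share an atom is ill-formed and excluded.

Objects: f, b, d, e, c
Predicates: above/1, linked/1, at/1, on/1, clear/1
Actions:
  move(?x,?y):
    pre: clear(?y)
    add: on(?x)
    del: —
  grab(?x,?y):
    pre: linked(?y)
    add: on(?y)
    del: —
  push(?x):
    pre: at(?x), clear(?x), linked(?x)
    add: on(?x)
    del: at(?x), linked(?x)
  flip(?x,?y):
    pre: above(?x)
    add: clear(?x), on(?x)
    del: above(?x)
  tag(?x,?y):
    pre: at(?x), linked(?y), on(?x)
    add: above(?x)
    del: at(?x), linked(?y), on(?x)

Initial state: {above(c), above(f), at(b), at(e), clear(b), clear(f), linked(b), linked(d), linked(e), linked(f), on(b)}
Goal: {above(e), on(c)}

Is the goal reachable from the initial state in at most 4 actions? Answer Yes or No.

Yes

1. move(e,f)  →  {above(c), above(f), at(b), at(e), clear(b), clear(f), linked(b), linked(d), linked(e), linked(f), on(b), on(e)}
2. move(c,f)  →  {above(c), above(f), at(b), at(e), clear(b), clear(f), linked(b), linked(d), linked(e), linked(f), on(b), on(c), on(e)}
3. tag(e,f)  →  {above(c), above(e), above(f), at(b), clear(b), clear(f), linked(b), linked(d), linked(e), on(b), on(c)}
optimal plan length = 3; 3 ≤ 4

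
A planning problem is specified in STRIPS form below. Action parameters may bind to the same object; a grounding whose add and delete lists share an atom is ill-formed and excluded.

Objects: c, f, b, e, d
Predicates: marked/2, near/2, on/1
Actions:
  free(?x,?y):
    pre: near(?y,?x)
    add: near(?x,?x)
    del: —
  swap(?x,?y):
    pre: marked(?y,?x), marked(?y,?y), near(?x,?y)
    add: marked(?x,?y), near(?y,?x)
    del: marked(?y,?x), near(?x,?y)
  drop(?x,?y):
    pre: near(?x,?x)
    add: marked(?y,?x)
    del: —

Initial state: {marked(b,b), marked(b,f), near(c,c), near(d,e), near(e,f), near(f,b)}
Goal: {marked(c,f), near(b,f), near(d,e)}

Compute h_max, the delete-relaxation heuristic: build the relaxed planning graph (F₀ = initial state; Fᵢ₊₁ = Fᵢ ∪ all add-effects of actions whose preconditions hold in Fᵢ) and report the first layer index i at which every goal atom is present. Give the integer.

F0 = init (6 atoms)
F1 = F0 ∪ {marked(b,c), marked(c,c), marked(d,c), marked(e,c), marked(f,b), marked(f,c), near(b,b), near(b,f), near(e,e), near(f,f)}  (16 atoms)
F2 = F1 ∪ {marked(b,e), marked(c,b), marked(c,e), marked(c,f), marked(d,b), marked(d,e), marked(d,f), marked(e,b), marked(e,e), marked(e,f), marked(f,e), marked(f,f)}  (28 atoms)
goal ⊆ F2  ⇒  h_max = 2

2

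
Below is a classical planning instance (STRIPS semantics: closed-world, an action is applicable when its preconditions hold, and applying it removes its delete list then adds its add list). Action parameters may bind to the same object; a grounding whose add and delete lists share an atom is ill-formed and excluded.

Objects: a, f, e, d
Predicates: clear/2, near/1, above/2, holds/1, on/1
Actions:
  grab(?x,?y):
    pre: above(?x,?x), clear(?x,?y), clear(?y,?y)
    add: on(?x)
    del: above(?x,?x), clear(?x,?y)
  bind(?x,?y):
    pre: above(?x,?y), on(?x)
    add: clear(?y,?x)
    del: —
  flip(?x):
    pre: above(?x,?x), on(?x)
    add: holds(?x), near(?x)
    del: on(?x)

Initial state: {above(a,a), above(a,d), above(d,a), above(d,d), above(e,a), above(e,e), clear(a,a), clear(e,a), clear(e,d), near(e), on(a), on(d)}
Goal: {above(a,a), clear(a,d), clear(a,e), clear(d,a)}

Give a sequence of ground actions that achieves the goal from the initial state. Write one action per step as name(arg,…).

grab(e,a); bind(a,d); bind(e,a); bind(d,a)

1. grab(e,a)  →  {above(a,a), above(a,d), above(d,a), above(d,d), above(e,a), clear(a,a), clear(e,d), near(e), on(a), on(d), on(e)}
2. bind(a,d)  →  {above(a,a), above(a,d), above(d,a), above(d,d), above(e,a), clear(a,a), clear(d,a), clear(e,d), near(e), on(a), on(d), on(e)}
3. bind(e,a)  →  {above(a,a), above(a,d), above(d,a), above(d,d), above(e,a), clear(a,a), clear(a,e), clear(d,a), clear(e,d), near(e), on(a), on(d), on(e)}
4. bind(d,a)  →  {above(a,a), above(a,d), above(d,a), above(d,d), above(e,a), clear(a,a), clear(a,d), clear(a,e), clear(d,a), clear(e,d), near(e), on(a), on(d), on(e)}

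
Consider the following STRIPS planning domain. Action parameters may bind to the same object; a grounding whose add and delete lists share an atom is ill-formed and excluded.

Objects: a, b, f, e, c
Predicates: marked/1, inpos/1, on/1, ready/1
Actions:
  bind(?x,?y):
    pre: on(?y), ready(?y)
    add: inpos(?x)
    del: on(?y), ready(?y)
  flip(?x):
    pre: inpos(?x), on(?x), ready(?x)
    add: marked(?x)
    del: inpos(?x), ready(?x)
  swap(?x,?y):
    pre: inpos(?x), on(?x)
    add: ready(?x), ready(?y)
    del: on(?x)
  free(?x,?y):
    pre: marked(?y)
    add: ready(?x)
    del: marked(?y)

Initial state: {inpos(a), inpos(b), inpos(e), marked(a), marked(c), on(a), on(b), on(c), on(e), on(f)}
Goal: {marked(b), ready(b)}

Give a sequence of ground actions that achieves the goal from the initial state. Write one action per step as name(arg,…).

1. swap(a,b)  →  {inpos(a), inpos(b), inpos(e), marked(a), marked(c), on(b), on(c), on(e), on(f), ready(a), ready(b)}
2. flip(b)  →  {inpos(a), inpos(e), marked(a), marked(b), marked(c), on(b), on(c), on(e), on(f), ready(a)}
3. swap(e,b)  →  {inpos(a), inpos(e), marked(a), marked(b), marked(c), on(b), on(c), on(f), ready(a), ready(b), ready(e)}

swap(a,b); flip(b); swap(e,b)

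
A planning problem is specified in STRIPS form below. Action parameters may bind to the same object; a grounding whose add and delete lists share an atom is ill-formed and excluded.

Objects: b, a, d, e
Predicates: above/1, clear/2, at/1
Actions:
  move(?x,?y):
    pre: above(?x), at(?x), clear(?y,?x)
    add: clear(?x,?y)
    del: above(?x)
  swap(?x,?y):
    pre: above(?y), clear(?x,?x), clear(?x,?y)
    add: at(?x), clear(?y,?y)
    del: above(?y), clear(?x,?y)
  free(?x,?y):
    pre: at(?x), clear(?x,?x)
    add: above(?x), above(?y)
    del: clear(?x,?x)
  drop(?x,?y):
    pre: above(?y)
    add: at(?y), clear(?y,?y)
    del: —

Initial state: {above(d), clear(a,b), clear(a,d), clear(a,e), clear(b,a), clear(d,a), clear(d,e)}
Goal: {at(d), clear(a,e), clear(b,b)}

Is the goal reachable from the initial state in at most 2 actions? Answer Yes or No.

1. drop(b,d)  →  {above(d), at(d), clear(a,b), clear(a,d), clear(a,e), clear(b,a), clear(d,a), clear(d,d), clear(d,e)}
2. free(d,b)  →  {above(b), above(d), at(d), clear(a,b), clear(a,d), clear(a,e), clear(b,a), clear(d,a), clear(d,e)}
3. drop(b,b)  →  {above(b), above(d), at(b), at(d), clear(a,b), clear(a,d), clear(a,e), clear(b,a), clear(b,b), clear(d,a), clear(d,e)}
optimal plan length = 3; 3 > 2

No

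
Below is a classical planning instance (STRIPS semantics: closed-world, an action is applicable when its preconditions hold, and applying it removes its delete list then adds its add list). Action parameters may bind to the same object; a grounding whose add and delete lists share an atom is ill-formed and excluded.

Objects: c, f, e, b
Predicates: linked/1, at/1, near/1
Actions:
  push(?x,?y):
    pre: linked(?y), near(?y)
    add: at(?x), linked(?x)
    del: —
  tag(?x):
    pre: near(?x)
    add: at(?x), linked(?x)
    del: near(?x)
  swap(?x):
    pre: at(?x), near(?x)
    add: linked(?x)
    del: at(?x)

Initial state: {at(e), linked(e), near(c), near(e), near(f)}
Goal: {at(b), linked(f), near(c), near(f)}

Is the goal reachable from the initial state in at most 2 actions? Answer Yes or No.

Yes

1. push(f,e)  →  {at(e), at(f), linked(e), linked(f), near(c), near(e), near(f)}
2. push(b,f)  →  {at(b), at(e), at(f), linked(b), linked(e), linked(f), near(c), near(e), near(f)}
optimal plan length = 2; 2 ≤ 2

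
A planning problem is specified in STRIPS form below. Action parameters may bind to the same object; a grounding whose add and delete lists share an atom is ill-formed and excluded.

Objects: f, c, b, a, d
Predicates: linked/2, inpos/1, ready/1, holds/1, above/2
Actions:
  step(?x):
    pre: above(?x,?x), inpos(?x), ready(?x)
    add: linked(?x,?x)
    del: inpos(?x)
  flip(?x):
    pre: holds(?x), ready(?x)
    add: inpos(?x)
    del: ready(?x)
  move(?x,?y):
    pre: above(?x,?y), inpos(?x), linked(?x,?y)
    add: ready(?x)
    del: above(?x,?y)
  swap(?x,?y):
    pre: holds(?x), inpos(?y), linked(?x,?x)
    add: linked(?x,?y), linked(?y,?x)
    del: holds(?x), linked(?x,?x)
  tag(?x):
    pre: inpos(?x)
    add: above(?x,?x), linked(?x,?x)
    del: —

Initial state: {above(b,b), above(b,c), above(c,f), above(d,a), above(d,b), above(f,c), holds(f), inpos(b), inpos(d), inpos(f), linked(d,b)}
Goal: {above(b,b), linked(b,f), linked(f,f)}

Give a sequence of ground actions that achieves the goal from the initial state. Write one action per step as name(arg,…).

1. tag(f)  →  {above(b,b), above(b,c), above(c,f), above(d,a), above(d,b), above(f,c), above(f,f), holds(f), inpos(b), inpos(d), inpos(f), linked(d,b), linked(f,f)}
2. swap(f,b)  →  {above(b,b), above(b,c), above(c,f), above(d,a), above(d,b), above(f,c), above(f,f), inpos(b), inpos(d), inpos(f), linked(b,f), linked(d,b), linked(f,b)}
3. tag(f)  →  {above(b,b), above(b,c), above(c,f), above(d,a), above(d,b), above(f,c), above(f,f), inpos(b), inpos(d), inpos(f), linked(b,f), linked(d,b), linked(f,b), linked(f,f)}

tag(f); swap(f,b); tag(f)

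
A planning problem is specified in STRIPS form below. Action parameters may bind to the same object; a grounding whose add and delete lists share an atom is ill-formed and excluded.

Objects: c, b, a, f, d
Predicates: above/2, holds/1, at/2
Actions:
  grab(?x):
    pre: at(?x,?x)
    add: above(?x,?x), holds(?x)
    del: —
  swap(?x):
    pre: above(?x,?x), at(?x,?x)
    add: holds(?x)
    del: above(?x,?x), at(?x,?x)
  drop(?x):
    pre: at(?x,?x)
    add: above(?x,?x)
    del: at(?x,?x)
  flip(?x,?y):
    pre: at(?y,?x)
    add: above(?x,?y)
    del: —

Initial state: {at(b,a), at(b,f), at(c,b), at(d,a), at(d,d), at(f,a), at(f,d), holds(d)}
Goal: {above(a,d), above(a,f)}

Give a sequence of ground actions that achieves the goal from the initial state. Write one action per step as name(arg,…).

1. flip(a,f)  →  {above(a,f), at(b,a), at(b,f), at(c,b), at(d,a), at(d,d), at(f,a), at(f,d), holds(d)}
2. flip(a,d)  →  {above(a,d), above(a,f), at(b,a), at(b,f), at(c,b), at(d,a), at(d,d), at(f,a), at(f,d), holds(d)}

flip(a,f); flip(a,d)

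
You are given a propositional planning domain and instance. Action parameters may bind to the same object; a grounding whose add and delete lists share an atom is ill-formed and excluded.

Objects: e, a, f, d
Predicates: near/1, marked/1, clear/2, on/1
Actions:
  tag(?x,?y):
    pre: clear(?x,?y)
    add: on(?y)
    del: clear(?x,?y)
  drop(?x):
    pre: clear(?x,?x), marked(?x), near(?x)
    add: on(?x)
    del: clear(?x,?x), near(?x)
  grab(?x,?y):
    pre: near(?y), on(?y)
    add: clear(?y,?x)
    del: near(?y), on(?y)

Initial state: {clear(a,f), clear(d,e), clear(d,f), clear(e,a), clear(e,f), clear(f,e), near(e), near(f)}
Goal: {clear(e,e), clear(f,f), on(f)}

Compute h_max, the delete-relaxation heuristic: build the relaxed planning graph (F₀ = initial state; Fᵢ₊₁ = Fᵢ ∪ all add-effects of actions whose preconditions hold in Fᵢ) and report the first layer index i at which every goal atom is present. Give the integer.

2

F0 = init (8 atoms)
F1 = F0 ∪ {on(a), on(e), on(f)}  (11 atoms)
F2 = F1 ∪ {clear(e,d), clear(e,e), clear(f,a), clear(f,d), clear(f,f)}  (16 atoms)
goal ⊆ F2  ⇒  h_max = 2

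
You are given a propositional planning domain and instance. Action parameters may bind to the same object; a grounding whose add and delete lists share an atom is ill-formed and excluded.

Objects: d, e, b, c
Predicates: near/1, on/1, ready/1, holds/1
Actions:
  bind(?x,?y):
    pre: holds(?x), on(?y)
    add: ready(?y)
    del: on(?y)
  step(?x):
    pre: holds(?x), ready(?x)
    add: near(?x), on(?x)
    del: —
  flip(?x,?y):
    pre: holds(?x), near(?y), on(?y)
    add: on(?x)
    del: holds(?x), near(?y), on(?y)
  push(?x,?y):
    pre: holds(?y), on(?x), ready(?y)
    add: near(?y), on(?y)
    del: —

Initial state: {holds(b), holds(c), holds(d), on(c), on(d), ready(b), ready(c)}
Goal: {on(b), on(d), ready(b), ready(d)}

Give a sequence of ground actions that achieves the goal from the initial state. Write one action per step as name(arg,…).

bind(d,d); step(d); step(b)

1. bind(d,d)  →  {holds(b), holds(c), holds(d), on(c), ready(b), ready(c), ready(d)}
2. step(d)  →  {holds(b), holds(c), holds(d), near(d), on(c), on(d), ready(b), ready(c), ready(d)}
3. step(b)  →  {holds(b), holds(c), holds(d), near(b), near(d), on(b), on(c), on(d), ready(b), ready(c), ready(d)}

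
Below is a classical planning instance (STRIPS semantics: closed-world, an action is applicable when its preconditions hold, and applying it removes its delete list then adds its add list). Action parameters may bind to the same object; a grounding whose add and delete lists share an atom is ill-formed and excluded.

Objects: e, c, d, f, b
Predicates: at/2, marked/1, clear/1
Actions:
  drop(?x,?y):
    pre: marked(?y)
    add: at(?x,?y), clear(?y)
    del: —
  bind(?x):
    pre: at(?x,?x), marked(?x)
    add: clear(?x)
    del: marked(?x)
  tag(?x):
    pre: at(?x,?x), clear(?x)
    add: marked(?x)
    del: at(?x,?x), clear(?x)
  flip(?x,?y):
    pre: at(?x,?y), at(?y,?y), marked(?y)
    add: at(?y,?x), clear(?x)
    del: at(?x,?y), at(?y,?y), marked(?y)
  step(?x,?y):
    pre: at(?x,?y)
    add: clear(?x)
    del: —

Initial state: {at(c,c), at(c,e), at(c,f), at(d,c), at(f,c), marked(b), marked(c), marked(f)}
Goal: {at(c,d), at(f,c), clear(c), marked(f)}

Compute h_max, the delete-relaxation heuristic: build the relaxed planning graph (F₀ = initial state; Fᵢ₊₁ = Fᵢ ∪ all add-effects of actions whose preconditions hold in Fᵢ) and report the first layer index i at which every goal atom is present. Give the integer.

1

F0 = init (8 atoms)
F1 = F0 ∪ {at(b,b), at(b,c), at(b,f), at(c,b), at(c,d), at(d,b), at(d,f), at(e,b), at(e,c), at(e,f), at(f,b), at(f,f), clear(b), clear(c), clear(d), clear(f)}  (24 atoms)
goal ⊆ F1  ⇒  h_max = 1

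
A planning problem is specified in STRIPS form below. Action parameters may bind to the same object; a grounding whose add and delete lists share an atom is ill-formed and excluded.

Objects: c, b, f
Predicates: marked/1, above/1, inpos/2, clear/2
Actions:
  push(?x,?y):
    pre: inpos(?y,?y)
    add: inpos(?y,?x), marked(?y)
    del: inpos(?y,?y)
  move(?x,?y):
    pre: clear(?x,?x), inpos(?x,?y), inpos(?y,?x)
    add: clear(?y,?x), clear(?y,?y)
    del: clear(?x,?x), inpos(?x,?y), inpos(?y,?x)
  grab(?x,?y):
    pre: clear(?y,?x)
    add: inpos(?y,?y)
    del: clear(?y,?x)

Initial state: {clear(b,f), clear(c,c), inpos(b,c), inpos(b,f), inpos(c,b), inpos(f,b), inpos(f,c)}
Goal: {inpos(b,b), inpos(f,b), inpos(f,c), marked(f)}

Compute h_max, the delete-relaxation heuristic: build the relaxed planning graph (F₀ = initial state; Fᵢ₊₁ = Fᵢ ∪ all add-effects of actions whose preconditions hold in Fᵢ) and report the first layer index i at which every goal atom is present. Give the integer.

F0 = init (7 atoms)
F1 = F0 ∪ {clear(b,b), clear(b,c), inpos(b,b), inpos(c,c)}  (11 atoms)
F2 = F1 ∪ {clear(c,b), clear(f,b), clear(f,f), inpos(c,f), marked(b), marked(c)}  (17 atoms)
F3 = F2 ∪ {clear(c,f), clear(f,c), inpos(f,f)}  (20 atoms)
F4 = F3 ∪ {marked(f)}  (21 atoms)
goal ⊆ F4  ⇒  h_max = 4

4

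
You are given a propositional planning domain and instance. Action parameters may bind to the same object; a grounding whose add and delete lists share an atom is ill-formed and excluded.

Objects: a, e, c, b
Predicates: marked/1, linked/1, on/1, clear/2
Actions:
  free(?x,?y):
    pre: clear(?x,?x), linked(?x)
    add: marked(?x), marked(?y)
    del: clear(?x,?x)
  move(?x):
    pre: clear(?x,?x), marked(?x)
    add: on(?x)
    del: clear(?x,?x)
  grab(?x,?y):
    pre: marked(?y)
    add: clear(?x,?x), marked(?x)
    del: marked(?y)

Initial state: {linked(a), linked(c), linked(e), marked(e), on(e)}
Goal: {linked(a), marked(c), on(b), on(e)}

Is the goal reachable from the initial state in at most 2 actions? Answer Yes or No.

1. grab(b,e)  →  {clear(b,b), linked(a), linked(c), linked(e), marked(b), on(e)}
2. move(b)  →  {linked(a), linked(c), linked(e), marked(b), on(b), on(e)}
3. grab(c,b)  →  {clear(c,c), linked(a), linked(c), linked(e), marked(c), on(b), on(e)}
optimal plan length = 3; 3 > 2

No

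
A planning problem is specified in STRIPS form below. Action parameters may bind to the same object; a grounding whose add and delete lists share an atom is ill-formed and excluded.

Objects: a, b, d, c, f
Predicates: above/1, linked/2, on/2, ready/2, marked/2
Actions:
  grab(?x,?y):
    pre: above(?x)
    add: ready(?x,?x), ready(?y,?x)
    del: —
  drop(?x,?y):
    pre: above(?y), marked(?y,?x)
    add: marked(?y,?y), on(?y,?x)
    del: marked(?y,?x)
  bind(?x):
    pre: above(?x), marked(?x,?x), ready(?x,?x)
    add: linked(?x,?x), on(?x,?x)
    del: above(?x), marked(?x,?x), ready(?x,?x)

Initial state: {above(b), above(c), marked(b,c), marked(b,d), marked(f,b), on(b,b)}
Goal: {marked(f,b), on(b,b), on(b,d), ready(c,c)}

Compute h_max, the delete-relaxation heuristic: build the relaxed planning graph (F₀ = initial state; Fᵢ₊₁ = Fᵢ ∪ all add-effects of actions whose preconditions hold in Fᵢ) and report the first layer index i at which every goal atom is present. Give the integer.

1

F0 = init (6 atoms)
F1 = F0 ∪ {marked(b,b), on(b,c), on(b,d), ready(a,b), ready(a,c), ready(b,b), ready(b,c), ready(c,b), ready(c,c), ready(d,b), ready(d,c), ready(f,b), ready(f,c)}  (19 atoms)
goal ⊆ F1  ⇒  h_max = 1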